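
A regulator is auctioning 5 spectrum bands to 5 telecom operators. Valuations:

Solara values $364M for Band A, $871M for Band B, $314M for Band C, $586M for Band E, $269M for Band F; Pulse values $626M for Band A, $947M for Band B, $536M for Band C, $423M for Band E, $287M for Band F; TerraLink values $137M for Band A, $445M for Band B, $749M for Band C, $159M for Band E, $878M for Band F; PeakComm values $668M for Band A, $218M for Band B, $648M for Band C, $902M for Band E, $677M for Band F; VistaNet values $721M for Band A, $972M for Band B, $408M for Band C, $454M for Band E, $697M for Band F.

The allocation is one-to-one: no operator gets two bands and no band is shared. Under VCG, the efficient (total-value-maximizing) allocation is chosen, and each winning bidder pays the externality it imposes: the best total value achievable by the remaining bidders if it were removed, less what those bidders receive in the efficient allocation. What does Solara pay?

Solara pays $411M.

Efficient allocation: Solara→Band B ($871M), Pulse→Band C ($536M), TerraLink→Band F ($878M), PeakComm→Band E ($902M), VistaNet→Band A ($721M); total welfare W = $3908M.
Solara receives Band B at value $871M, so the others get W − 871 = $3037M.
Without Solara: best allocation of the remaining 4 bidders over all 5 bands is Pulse→Band B ($947M), TerraLink→Band F ($878M), PeakComm→Band E ($902M), VistaNet→Band A ($721M), total $3448M.
VCG payment = (others' best without Solara) − (others' welfare with Solara) = 3448 − 3037 = $411M.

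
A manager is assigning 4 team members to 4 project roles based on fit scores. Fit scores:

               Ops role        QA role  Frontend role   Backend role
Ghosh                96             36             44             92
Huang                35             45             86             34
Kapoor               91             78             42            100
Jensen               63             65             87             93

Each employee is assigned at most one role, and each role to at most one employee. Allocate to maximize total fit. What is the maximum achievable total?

Optimal: Ghosh→Ops role (96 pts), Huang→Frontend role (86 pts), Kapoor→QA role (78 pts), Jensen→Backend role (93 pts) — total 96+86+78+93 = 353 pts.
Next-best assignment: Ghosh→Ops role, Huang→Frontend role, Kapoor→Backend role, Jensen→QA role = 347 pts.

Max total: 353 pts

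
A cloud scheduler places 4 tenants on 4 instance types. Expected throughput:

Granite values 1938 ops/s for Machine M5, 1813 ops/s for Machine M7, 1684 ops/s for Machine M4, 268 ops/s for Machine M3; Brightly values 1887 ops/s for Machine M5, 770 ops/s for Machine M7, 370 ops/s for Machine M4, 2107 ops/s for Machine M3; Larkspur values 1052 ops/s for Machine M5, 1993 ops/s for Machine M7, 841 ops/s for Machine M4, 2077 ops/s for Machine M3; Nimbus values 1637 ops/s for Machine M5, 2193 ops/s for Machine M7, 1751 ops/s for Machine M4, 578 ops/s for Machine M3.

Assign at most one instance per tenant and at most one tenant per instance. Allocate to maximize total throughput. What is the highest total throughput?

Optimal: Granite→Machine M4 (1684 ops/s), Brightly→Machine M5 (1887 ops/s), Larkspur→Machine M3 (2077 ops/s), Nimbus→Machine M7 (2193 ops/s) — total 1684+1887+2077+2193 = 7841 ops/s.
Max-entry greedy (repeatedly take the single best remaining cell) gives 7079 ops/s, worse by 762.
Swapping Brightly↔Larkspur (Brightly→Machine M3 2107 ops/s, Larkspur→Machine M5 1052 ops/s) loses 805.

Max total: 7841 ops/s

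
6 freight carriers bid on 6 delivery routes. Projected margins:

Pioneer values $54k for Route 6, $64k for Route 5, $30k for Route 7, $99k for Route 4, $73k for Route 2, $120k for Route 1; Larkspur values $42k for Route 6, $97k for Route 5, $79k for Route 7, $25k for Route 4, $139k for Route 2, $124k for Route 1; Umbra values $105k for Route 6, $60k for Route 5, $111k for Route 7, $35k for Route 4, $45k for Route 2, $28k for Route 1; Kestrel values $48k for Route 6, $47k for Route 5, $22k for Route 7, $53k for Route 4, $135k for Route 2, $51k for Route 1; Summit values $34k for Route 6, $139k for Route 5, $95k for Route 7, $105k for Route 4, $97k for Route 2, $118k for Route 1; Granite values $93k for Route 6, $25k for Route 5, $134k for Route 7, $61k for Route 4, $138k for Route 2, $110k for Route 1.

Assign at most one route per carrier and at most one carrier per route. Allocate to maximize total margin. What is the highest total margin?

Optimal: Pioneer→Route 4 ($99k), Larkspur→Route 1 ($124k), Umbra→Route 6 ($105k), Kestrel→Route 2 ($135k), Summit→Route 5 ($139k), Granite→Route 7 ($134k) — total 99+124+105+135+139+134 = $736k.
Row-greedy (each carrier in turn takes its best remaining route) gives $655k, worse by 81.
Next-best assignment: Pioneer→Route 4, Larkspur→Route 1, Umbra→Route 7, Kestrel→Route 2, Summit→Route 5, Granite→Route 6 = $701k.
Checked against all permutations: $736k is optimal.

Max total: $736k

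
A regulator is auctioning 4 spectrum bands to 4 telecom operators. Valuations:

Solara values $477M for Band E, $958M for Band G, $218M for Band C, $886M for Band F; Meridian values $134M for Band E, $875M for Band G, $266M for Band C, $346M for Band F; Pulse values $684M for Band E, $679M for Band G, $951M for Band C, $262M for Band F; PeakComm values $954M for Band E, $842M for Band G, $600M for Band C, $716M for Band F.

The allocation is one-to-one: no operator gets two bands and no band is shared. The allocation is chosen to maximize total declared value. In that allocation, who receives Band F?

Solara receives Band F.

Optimal: Solara→Band F ($886M), Meridian→Band G ($875M), Pulse→Band C ($951M), PeakComm→Band E ($954M) — total 886+875+951+954 = $3666M.
Swapping Meridian↔Solara (Meridian→Band F $346M, Solara→Band G $958M) loses 457.
Every other assignment is strictly worse.
Solara's own top band is Band G ($958M), but forcing Solara→Band G and reassigning the rest optimally gives only $3209M — worse by 457.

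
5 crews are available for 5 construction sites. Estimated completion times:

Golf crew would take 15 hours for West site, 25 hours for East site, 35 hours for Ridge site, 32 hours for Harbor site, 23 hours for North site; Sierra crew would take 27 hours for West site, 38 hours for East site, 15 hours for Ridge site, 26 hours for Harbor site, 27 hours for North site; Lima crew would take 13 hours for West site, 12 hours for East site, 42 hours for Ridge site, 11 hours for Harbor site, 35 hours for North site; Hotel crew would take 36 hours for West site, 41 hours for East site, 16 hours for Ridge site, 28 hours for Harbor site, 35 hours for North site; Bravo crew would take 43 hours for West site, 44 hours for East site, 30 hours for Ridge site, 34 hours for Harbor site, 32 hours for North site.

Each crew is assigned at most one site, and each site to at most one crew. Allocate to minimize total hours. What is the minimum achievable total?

Optimal: Golf crew→West site (15 hours), Sierra crew→Harbor site (26 hours), Lima crew→East site (12 hours), Hotel crew→Ridge site (16 hours), Bravo crew→North site (32 hours) — total 15+26+12+16+32 = 101 hours.
Min-entry greedy (repeatedly take the single cheapest remaining cell) gives 114 hours, worse by 13.
No other one-to-one assignment undercuts 101 hours.

Min total: 101 hours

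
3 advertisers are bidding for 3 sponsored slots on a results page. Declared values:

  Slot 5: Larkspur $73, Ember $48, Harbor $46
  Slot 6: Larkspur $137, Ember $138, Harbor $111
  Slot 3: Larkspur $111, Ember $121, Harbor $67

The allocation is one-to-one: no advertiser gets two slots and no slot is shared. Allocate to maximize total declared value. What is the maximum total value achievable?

Optimal: Larkspur→Slot 5 ($73), Ember→Slot 3 ($121), Harbor→Slot 6 ($111) — total 73+121+111 = $305.
Column-greedy (each slot in turn goes to its best remaining advertiser) gives $278, worse by 27.
Next-best assignment: Larkspur→Slot 6, Ember→Slot 3, Harbor→Slot 5 = $304.
Swapping Ember↔Harbor (Ember→Slot 6 $138, Harbor→Slot 3 $67) loses 27.
Every other assignment is strictly worse.

Maximum total: $305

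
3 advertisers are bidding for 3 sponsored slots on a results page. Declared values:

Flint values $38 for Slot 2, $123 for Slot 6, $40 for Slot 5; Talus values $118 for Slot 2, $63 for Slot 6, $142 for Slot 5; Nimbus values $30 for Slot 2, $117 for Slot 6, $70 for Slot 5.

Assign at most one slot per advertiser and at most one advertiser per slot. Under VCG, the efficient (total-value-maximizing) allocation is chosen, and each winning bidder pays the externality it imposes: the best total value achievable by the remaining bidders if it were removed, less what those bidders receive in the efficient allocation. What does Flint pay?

Flint pays $71.

Efficient allocation: Flint→Slot 6 ($123), Talus→Slot 2 ($118), Nimbus→Slot 5 ($70); total welfare W = $311.
Flint receives Slot 6 at value $123, so the others get W − 123 = $188.
Without Flint: best allocation of the remaining 2 bidders over all 3 slots is Talus→Slot 5 ($142), Nimbus→Slot 6 ($117), total $259.
VCG payment = (others' best without Flint) − (others' welfare with Flint) = 259 − 188 = $71.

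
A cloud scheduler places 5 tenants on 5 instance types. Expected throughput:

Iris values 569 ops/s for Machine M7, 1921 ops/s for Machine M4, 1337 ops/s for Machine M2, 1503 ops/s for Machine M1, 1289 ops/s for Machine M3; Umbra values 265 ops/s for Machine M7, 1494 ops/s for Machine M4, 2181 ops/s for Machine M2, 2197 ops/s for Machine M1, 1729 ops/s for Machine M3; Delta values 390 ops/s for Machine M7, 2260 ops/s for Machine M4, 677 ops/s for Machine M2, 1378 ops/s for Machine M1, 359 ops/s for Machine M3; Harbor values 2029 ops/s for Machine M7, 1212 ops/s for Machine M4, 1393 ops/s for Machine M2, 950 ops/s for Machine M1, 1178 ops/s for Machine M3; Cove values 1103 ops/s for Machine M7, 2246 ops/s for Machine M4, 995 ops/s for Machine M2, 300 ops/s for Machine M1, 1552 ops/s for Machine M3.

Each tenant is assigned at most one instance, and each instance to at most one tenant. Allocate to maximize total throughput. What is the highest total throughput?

Optimal: Iris→Machine M1 (1503 ops/s), Umbra→Machine M2 (2181 ops/s), Delta→Machine M4 (2260 ops/s), Harbor→Machine M7 (2029 ops/s), Cove→Machine M3 (1552 ops/s) — total 1503+2181+2260+2029+1552 = 9525 ops/s.
Next-best assignment: Iris→Machine M2, Umbra→Machine M1, Delta→Machine M4, Harbor→Machine M7, Cove→Machine M3 = 9375 ops/s.
Swapping Delta↔Cove (Delta→Machine M3 359 ops/s, Cove→Machine M4 2246 ops/s) loses 1207.

Maximum total: 9525 ops/s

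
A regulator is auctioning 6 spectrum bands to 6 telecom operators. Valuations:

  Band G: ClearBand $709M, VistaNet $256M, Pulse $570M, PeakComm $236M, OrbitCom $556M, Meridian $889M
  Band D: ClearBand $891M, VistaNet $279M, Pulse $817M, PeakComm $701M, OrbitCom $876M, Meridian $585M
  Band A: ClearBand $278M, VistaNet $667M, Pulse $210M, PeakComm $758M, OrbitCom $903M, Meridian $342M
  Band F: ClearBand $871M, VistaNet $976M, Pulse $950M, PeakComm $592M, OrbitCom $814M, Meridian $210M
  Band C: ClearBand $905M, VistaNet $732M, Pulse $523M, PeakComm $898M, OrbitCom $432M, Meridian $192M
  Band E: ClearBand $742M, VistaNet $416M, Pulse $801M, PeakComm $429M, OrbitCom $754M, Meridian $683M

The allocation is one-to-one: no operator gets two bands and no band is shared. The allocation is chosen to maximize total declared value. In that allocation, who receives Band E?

Pulse receives Band E.

Optimal: ClearBand→Band D ($891M), VistaNet→Band F ($976M), Pulse→Band E ($801M), PeakComm→Band C ($898M), OrbitCom→Band A ($903M), Meridian→Band G ($889M) — total 891+976+801+898+903+889 = $5358M.
Max-entry greedy (repeatedly take the single best remaining cell) gives $4919M, worse by 439.
Next-best assignment: ClearBand→Band E, VistaNet→Band F, Pulse→Band D, PeakComm→Band C, OrbitCom→Band A, Meridian→Band G = $5225M.
Swapping VistaNet↔ClearBand (VistaNet→Band D $279M, ClearBand→Band F $871M) loses 717.
No other one-to-one assignment exceeds $5358M.
Pulse's own top band is Band F ($950M), but forcing Pulse→Band F and reassigning the rest optimally gives only $5049M — worse by 309.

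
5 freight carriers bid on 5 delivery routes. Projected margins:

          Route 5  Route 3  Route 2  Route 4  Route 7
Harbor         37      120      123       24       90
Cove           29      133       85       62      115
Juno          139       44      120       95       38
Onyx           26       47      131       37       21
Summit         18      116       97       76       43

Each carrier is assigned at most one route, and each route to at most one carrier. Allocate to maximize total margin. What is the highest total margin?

Maximum total: $581k

This is the linear assignment problem.
Optimal: Harbor→Route 3 ($120k), Cove→Route 7 ($115k), Juno→Route 5 ($139k), Onyx→Route 2 ($131k), Summit→Route 4 ($76k) — total 120+115+139+131+76 = $581k.
Max-entry greedy (repeatedly take the single best remaining cell) gives $569k, worse by 12.
Swapping Cove↔Juno (Cove→Route 5 $29k, Juno→Route 7 $38k) loses 187.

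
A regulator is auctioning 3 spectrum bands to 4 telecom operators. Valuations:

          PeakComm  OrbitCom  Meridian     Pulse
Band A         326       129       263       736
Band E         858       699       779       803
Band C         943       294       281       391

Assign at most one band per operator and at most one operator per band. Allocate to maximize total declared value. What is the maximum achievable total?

Max total: $2458M

Optimal: Pulse→Band A ($736M), Meridian→Band E ($779M), PeakComm→Band C ($943M) — total 736+779+943 = $2458M.
Next-best assignment: Pulse→Band A, OrbitCom→Band E, PeakComm→Band C = $2378M.
Swapping Meridian↔Pulse (Meridian→Band A $263M, Pulse→Band E $803M) loses 449.
No other one-to-one assignment exceeds $2458M.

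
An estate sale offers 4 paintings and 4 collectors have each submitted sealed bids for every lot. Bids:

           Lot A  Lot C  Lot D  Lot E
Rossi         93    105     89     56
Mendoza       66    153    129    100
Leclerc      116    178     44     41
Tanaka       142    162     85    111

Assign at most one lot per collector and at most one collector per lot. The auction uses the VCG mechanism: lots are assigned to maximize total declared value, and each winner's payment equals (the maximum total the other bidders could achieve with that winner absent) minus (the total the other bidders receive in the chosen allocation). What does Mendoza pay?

Efficient allocation: Rossi→Lot A ($93), Mendoza→Lot D ($129), Leclerc→Lot C ($178), Tanaka→Lot E ($111); total welfare W = $511.
Mendoza receives Lot D at value $129, so the others get W − 129 = $382.
Without Mendoza: best allocation of the remaining 3 bidders over all 4 lots is Rossi→Lot D ($89), Leclerc→Lot C ($178), Tanaka→Lot A ($142), total $409.
VCG payment = (others' best without Mendoza) − (others' welfare with Mendoza) = 409 − 382 = $27.

Mendoza pays $27.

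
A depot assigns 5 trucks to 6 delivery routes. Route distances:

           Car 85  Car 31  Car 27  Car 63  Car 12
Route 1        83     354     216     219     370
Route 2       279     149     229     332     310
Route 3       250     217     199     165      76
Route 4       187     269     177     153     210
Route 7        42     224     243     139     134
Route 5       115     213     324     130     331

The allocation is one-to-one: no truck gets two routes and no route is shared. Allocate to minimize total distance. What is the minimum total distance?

Optimal: Car 85→Route 7 (42 km), Car 31→Route 2 (149 km), Car 27→Route 4 (177 km), Car 63→Route 5 (130 km), Car 12→Route 3 (76 km) — total 42+149+177+130+76 = 574 km.
Column-greedy (each route in turn goes to its cheapest remaining truck) gives 704 km, worse by 130.
Checked against all permutations: 574 km is optimal.

Minimum total: 574 km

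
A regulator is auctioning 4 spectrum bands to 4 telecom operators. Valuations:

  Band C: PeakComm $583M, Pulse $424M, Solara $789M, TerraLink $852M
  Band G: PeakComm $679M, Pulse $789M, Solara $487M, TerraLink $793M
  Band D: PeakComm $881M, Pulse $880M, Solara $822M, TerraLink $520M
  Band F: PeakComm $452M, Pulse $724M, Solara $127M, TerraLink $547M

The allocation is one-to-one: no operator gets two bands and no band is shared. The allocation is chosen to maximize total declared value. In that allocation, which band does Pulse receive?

Pulse receives Band F.

This is the linear assignment problem.
Optimal: PeakComm→Band D ($881M), Pulse→Band F ($724M), Solara→Band C ($789M), TerraLink→Band G ($793M) — total 881+724+789+793 = $3187M.
Max-entry greedy (repeatedly take the single best remaining cell) gives $2649M, worse by 538.
Swapping TerraLink↔Solara (TerraLink→Band C $852M, Solara→Band G $487M) loses 243.
Pulse's own top band is Band D ($880M), but forcing Pulse→Band D and reassigning the rest optimally gives only $2914M — worse by 273.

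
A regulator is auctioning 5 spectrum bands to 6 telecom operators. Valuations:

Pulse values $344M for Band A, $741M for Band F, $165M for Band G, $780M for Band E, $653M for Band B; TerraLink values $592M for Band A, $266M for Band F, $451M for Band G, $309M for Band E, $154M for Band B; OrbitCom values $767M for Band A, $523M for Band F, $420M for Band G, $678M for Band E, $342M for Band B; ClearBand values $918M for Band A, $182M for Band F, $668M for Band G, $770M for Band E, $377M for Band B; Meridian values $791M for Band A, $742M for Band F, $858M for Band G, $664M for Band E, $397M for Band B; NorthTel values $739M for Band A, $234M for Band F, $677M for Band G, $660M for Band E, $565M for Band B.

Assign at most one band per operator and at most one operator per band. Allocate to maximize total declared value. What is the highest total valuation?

This is the linear assignment problem.
Optimal: ClearBand→Band A ($918M), Pulse→Band F ($741M), Meridian→Band G ($858M), OrbitCom→Band E ($678M), NorthTel→Band B ($565M) — total 918+741+858+678+565 = $3760M.
Swapping Pulse↔OrbitCom (Pulse→Band E $780M, OrbitCom→Band F $523M) loses 116.

Maximum total: $3760M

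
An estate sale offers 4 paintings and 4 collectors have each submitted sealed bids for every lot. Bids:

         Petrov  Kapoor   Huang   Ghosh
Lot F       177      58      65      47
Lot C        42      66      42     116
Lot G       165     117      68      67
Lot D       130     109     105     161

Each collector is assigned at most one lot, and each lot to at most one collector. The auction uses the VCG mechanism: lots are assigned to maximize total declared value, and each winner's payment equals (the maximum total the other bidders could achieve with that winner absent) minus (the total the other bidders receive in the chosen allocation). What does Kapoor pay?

Kapoor pays $8.

Efficient allocation: Petrov→Lot F ($177), Kapoor→Lot G ($117), Huang→Lot D ($105), Ghosh→Lot C ($116); total welfare W = $515.
Kapoor receives Lot G at value $117, so the others get W − 117 = $398.
Without Kapoor: best allocation of the remaining 3 bidders over all 4 lots is Petrov→Lot F ($177), Huang→Lot G ($68), Ghosh→Lot D ($161), total $406.
VCG payment = (others' best without Kapoor) − (others' welfare with Kapoor) = 406 − 398 = $8.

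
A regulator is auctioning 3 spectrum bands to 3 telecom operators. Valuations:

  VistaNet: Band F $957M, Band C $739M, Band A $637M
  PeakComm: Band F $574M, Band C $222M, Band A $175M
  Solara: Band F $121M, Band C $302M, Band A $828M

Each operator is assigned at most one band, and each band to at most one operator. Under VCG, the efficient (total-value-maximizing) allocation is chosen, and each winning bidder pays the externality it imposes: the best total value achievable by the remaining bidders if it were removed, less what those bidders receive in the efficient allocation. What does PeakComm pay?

Efficient allocation: VistaNet→Band C ($739M), PeakComm→Band F ($574M), Solara→Band A ($828M); total welfare W = $2141M.
PeakComm receives Band F at value $574M, so the others get W − 574 = $1567M.
Without PeakComm: best allocation of the remaining 2 bidders over all 3 bands is VistaNet→Band F ($957M), Solara→Band A ($828M), total $1785M.
VCG payment = (others' best without PeakComm) − (others' welfare with PeakComm) = 1785 − 1567 = $218M.

PeakComm pays $218M.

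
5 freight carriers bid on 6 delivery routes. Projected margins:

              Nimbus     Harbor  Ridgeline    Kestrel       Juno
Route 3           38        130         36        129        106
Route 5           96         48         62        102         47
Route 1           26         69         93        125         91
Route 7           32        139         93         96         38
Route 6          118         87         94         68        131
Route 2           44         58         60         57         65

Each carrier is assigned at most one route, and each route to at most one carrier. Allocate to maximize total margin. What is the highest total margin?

Max total: $588k

This is a one-to-one assignment (maximum-weight bipartite matching).
Optimal: Nimbus→Route 5 ($96k), Harbor→Route 7 ($139k), Ridgeline→Route 1 ($93k), Kestrel→Route 3 ($129k), Juno→Route 6 ($131k) — total 96+139+93+129+131 = $588k.
Column-greedy (each route in turn goes to its best remaining carrier) gives $481k, worse by 107.
Swapping Ridgeline↔Nimbus (Ridgeline→Route 5 $62k, Nimbus→Route 1 $26k) loses 101.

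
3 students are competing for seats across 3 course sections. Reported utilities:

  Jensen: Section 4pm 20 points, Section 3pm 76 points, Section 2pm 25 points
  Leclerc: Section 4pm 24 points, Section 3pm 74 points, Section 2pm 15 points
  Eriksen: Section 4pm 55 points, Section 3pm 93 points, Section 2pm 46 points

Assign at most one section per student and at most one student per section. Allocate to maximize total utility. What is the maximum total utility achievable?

Max total: 154 points

Optimal: Jensen→Section 2pm (25 points), Leclerc→Section 3pm (74 points), Eriksen→Section 4pm (55 points) — total 25+74+55 = 154 points.
Column-greedy (each section in turn goes to its best remaining student) gives 146 points, worse by 8.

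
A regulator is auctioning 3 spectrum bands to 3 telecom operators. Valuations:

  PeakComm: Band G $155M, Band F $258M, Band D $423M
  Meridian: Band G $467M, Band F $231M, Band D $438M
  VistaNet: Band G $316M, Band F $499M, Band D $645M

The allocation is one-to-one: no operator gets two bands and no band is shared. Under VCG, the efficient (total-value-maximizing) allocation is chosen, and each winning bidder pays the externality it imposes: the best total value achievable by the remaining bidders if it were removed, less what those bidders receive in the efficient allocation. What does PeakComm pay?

PeakComm pays $146M.

Efficient allocation: PeakComm→Band D ($423M), Meridian→Band G ($467M), VistaNet→Band F ($499M); total welfare W = $1389M.
PeakComm receives Band D at value $423M, so the others get W − 423 = $966M.
Without PeakComm: best allocation of the remaining 2 bidders over all 3 bands is Meridian→Band G ($467M), VistaNet→Band D ($645M), total $1112M.
VCG payment = (others' best without PeakComm) − (others' welfare with PeakComm) = 1112 − 966 = $146M.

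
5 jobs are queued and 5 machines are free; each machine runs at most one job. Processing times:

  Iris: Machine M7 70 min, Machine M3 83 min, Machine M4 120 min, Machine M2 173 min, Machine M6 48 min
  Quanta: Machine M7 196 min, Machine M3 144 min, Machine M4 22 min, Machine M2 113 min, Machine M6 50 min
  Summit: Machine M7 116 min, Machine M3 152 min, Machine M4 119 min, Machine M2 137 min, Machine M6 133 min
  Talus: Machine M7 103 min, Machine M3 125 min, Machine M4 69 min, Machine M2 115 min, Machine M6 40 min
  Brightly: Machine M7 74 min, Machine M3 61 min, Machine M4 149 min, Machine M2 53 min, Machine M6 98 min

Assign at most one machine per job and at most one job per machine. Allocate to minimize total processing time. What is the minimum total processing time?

Min total: 314 min

This is a one-to-one assignment (minimum-cost bipartite matching).
Optimal: Iris→Machine M3 (83 min), Quanta→Machine M4 (22 min), Summit→Machine M7 (116 min), Talus→Machine M6 (40 min), Brightly→Machine M2 (53 min) — total 83+22+116+40+53 = 314 min.
Min-entry greedy (repeatedly take the single cheapest remaining cell) gives 337 min, worse by 23.
Next-best assignment: Iris→Machine M7, Quanta→Machine M4, Summit→Machine M2, Talus→Machine M6, Brightly→Machine M3 = 330 min.
Swapping Iris↔Summit (Iris→Machine M7 70 min, Summit→Machine M3 152 min) adds 23.
No other one-to-one assignment undercuts 314 min.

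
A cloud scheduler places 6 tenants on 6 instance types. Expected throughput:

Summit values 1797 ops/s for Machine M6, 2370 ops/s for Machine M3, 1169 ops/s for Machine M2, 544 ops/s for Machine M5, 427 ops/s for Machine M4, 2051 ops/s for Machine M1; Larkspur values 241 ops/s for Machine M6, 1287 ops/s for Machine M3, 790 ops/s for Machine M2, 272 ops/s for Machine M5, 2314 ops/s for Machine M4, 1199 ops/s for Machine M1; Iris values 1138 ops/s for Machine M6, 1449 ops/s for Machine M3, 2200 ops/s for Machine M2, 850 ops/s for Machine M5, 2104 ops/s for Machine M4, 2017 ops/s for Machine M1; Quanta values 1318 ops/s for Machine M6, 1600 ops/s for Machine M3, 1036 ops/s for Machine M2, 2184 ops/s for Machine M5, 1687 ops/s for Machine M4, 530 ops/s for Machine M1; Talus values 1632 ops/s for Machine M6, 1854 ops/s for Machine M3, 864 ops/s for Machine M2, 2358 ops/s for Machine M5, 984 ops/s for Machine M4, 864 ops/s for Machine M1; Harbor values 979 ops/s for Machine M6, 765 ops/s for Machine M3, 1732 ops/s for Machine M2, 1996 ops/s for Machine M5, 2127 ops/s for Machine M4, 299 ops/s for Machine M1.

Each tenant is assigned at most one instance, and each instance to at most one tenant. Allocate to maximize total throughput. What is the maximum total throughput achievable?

Maximum total: 12249 ops/s

This is the linear assignment problem.
Optimal: Summit→Machine M3 (2370 ops/s), Larkspur→Machine M4 (2314 ops/s), Iris→Machine M1 (2017 ops/s), Quanta→Machine M5 (2184 ops/s), Talus→Machine M6 (1632 ops/s), Harbor→Machine M2 (1732 ops/s) — total 2370+2314+2017+2184+1632+1732 = 12249 ops/s.
Max-entry greedy (repeatedly take the single best remaining cell) gives 10859 ops/s, worse by 1390.
Next-best assignment: Summit→Machine M3, Larkspur→Machine M4, Iris→Machine M1, Quanta→Machine M6, Talus→Machine M5, Harbor→Machine M2 = 12109 ops/s.
Swapping Iris↔Summit (Iris→Machine M3 1449 ops/s, Summit→Machine M1 2051 ops/s) loses 887.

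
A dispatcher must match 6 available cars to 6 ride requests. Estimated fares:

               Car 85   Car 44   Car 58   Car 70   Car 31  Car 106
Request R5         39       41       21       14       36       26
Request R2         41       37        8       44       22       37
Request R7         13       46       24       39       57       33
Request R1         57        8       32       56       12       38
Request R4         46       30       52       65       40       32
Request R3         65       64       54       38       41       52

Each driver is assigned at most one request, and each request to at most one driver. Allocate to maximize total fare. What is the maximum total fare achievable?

Maximum total: $311

Optimal: Car 85→Request R1 ($57), Car 44→Request R5 ($41), Car 58→Request R3 ($54), Car 70→Request R4 ($65), Car 31→Request R7 ($57), Car 106→Request R2 ($37) — total 57+41+54+65+57+37 = $311.
Max-entry greedy (repeatedly take the single best remaining cell) gives $274, worse by 37.
Next-best assignment: Car 85→Request R3, Car 44→Request R5, Car 58→Request R4, Car 70→Request R1, Car 31→Request R7, Car 106→Request R2 = $308.
Checked against all permutations: $311 is optimal.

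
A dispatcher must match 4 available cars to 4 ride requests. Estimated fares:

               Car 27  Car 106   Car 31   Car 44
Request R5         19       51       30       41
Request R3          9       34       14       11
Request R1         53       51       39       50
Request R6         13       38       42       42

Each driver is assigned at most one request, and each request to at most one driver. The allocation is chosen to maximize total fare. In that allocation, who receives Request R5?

Optimal: Car 27→Request R1 ($53), Car 106→Request R3 ($34), Car 31→Request R6 ($42), Car 44→Request R5 ($41) — total 53+34+42+41 = $170.
Car 44's own top request is Request R1 ($50), but forcing Car 44→Request R1 and reassigning the rest optimally gives only $152 — worse by 18.

Car 44 receives Request R5.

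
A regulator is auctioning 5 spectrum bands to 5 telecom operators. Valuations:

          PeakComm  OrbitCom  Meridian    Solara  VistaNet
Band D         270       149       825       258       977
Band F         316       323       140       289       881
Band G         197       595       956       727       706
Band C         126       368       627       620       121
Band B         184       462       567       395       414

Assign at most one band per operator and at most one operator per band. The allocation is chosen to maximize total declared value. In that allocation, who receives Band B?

Optimal: PeakComm→Band F ($316M), OrbitCom→Band B ($462M), Meridian→Band G ($956M), Solara→Band C ($620M), VistaNet→Band D ($977M) — total 316+462+956+620+977 = $3331M.
Row-greedy (each operator in turn takes its best remaining band) gives $2770M, worse by 561.
Every other assignment is strictly worse.
OrbitCom's own top band is Band G ($595M), but forcing OrbitCom→Band G and reassigning the rest optimally gives only $3105M — worse by 226.

OrbitCom receives Band B.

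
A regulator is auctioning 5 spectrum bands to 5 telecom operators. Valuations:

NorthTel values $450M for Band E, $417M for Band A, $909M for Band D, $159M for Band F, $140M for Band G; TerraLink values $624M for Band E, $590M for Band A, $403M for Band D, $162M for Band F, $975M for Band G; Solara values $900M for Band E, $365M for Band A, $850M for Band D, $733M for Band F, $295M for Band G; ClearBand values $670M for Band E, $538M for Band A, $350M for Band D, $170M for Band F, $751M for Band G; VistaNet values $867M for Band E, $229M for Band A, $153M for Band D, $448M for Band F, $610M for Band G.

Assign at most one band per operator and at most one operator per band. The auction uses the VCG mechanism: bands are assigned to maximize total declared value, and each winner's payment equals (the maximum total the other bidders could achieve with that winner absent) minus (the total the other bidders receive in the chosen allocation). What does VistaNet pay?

VistaNet pays $167M.

Efficient allocation: NorthTel→Band D ($909M), TerraLink→Band G ($975M), Solara→Band F ($733M), ClearBand→Band A ($538M), VistaNet→Band E ($867M); total welfare W = $4022M.
VistaNet receives Band E at value $867M, so the others get W − 867 = $3155M.
Without VistaNet: best allocation of the remaining 4 bidders over all 5 bands is NorthTel→Band D ($909M), TerraLink→Band G ($975M), Solara→Band E ($900M), ClearBand→Band A ($538M), total $3322M.
VCG payment = (others' best without VistaNet) − (others' welfare with VistaNet) = 3322 − 3155 = $167M.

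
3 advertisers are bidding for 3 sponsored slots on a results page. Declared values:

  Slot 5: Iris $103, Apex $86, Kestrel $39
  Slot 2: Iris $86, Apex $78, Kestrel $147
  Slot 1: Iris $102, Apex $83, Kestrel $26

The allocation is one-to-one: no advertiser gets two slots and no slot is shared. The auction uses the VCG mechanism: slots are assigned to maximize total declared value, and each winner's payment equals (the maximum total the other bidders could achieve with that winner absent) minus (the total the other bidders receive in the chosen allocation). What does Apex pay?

Efficient allocation: Iris→Slot 1 ($102), Apex→Slot 5 ($86), Kestrel→Slot 2 ($147); total welfare W = $335.
Apex receives Slot 5 at value $86, so the others get W − 86 = $249.
Without Apex: best allocation of the remaining 2 bidders over all 3 slots is Iris→Slot 5 ($103), Kestrel→Slot 2 ($147), total $250.
VCG payment = (others' best without Apex) − (others' welfare with Apex) = 250 − 249 = $1.

Apex pays $1.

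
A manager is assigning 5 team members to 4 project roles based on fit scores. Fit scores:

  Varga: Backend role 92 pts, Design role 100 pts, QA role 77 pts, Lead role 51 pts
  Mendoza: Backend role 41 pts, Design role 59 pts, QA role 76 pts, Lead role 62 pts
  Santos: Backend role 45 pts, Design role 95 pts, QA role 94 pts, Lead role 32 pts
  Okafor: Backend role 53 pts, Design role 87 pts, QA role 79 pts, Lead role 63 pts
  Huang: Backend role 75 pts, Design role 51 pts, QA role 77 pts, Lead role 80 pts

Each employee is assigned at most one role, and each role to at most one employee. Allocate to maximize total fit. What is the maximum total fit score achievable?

Max total: 353 pts

Optimal: Varga→Backend role (92 pts), Okafor→Design role (87 pts), Santos→QA role (94 pts), Huang→Lead role (80 pts) — total 92+87+94+80 = 353 pts.
Max-entry greedy (repeatedly take the single best remaining cell) gives 327 pts, worse by 26.
Next-best assignment: Varga→Backend role, Santos→Design role, Okafor→QA role, Huang→Lead role = 346 pts.
Every other assignment is strictly worse.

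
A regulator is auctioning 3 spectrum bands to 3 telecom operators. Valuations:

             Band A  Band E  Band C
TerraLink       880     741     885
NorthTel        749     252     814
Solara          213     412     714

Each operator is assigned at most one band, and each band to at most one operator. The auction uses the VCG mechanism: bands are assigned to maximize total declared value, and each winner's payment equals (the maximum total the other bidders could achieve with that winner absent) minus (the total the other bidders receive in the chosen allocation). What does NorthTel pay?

Efficient allocation: TerraLink→Band E ($741M), NorthTel→Band A ($749M), Solara→Band C ($714M); total welfare W = $2204M.
NorthTel receives Band A at value $749M, so the others get W − 749 = $1455M.
Without NorthTel: best allocation of the remaining 2 bidders over all 3 bands is TerraLink→Band A ($880M), Solara→Band C ($714M), total $1594M.
VCG payment = (others' best without NorthTel) − (others' welfare with NorthTel) = 1594 − 1455 = $139M.

NorthTel pays $139M.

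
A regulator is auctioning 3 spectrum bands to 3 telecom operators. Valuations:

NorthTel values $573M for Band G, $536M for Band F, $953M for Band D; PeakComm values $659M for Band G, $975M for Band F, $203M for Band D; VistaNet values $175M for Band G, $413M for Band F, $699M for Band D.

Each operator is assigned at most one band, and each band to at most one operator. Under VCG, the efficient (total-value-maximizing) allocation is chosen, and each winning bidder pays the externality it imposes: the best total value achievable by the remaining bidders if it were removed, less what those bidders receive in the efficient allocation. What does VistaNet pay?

VistaNet pays $380M.

Efficient allocation: NorthTel→Band G ($573M), PeakComm→Band F ($975M), VistaNet→Band D ($699M); total welfare W = $2247M.
VistaNet receives Band D at value $699M, so the others get W − 699 = $1548M.
Without VistaNet: best allocation of the remaining 2 bidders over all 3 bands is NorthTel→Band D ($953M), PeakComm→Band F ($975M), total $1928M.
VCG payment = (others' best without VistaNet) − (others' welfare with VistaNet) = 1928 − 1548 = $380M.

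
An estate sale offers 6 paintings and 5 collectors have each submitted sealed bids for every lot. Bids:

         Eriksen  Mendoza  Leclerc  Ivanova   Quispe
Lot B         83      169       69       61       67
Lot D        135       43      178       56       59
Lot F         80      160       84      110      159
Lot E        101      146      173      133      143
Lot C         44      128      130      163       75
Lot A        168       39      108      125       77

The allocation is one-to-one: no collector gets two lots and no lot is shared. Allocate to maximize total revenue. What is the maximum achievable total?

Optimal: Eriksen→Lot A ($168), Mendoza→Lot B ($169), Leclerc→Lot D ($178), Ivanova→Lot C ($163), Quispe→Lot F ($159) — total 168+169+178+163+159 = $837.
Column-greedy (each lot in turn goes to its best remaining collector) gives $683, worse by 154.
Next-best assignment: Eriksen→Lot A, Mendoza→Lot B, Leclerc→Lot E, Ivanova→Lot C, Quispe→Lot F = $832.
Swapping Quispe↔Mendoza (Quispe→Lot B $67, Mendoza→Lot F $160) loses 101.

Maximum total: $837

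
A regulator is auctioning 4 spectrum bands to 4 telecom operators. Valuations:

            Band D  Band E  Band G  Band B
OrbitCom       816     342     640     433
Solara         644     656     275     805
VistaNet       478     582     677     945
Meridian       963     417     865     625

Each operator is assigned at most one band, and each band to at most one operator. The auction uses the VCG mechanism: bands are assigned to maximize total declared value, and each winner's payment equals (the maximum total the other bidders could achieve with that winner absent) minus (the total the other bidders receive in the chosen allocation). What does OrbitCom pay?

OrbitCom pays $98M.

Efficient allocation: OrbitCom→Band D ($816M), Solara→Band E ($656M), VistaNet→Band B ($945M), Meridian→Band G ($865M); total welfare W = $3282M.
OrbitCom receives Band D at value $816M, so the others get W − 816 = $2466M.
Without OrbitCom: best allocation of the remaining 3 bidders over all 4 bands is Solara→Band E ($656M), VistaNet→Band B ($945M), Meridian→Band D ($963M), total $2564M.
VCG payment = (others' best without OrbitCom) − (others' welfare with OrbitCom) = 2564 − 2466 = $98M.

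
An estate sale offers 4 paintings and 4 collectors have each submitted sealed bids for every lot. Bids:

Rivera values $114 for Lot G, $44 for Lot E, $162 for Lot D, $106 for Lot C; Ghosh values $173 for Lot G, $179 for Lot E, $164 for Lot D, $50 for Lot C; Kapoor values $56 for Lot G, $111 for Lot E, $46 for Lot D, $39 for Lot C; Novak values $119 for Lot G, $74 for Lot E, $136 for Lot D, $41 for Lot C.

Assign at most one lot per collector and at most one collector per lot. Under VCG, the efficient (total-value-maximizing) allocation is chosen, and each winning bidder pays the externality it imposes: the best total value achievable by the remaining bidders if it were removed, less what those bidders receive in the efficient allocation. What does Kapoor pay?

Kapoor pays $45.

Efficient allocation: Rivera→Lot C ($106), Ghosh→Lot G ($173), Kapoor→Lot E ($111), Novak→Lot D ($136); total welfare W = $526.
Kapoor receives Lot E at value $111, so the others get W − 111 = $415.
Without Kapoor: best allocation of the remaining 3 bidders over all 4 lots is Rivera→Lot D ($162), Ghosh→Lot E ($179), Novak→Lot G ($119), total $460.
VCG payment = (others' best without Kapoor) − (others' welfare with Kapoor) = 460 − 415 = $45.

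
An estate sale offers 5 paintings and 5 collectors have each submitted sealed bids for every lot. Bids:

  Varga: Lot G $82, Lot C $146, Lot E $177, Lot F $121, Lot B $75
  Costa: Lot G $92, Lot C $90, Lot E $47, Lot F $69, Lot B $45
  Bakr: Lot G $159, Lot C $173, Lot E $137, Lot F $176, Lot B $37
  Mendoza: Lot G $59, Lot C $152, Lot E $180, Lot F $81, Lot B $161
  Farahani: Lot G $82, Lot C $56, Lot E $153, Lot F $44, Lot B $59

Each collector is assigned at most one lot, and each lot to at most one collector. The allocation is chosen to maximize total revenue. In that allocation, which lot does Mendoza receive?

Mendoza receives Lot B.

This is the linear assignment problem.
Optimal: Varga→Lot C ($146), Costa→Lot G ($92), Bakr→Lot F ($176), Mendoza→Lot B ($161), Farahani→Lot E ($153) — total 146+92+176+161+153 = $728.
Row-greedy (each collector in turn takes its best remaining lot) gives $662, worse by 66.
Next-best assignment: Varga→Lot F, Costa→Lot G, Bakr→Lot C, Mendoza→Lot B, Farahani→Lot E = $700.
Mendoza's own top lot is Lot E ($180), but forcing Mendoza→Lot E and reassigning the rest optimally gives only $653 — worse by 75.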